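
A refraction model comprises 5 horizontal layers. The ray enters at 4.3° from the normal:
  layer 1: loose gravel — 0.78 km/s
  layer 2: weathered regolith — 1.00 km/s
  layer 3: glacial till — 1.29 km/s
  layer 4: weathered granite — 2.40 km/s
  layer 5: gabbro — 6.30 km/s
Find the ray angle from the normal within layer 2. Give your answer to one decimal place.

Snell's law across each interface conserves sin θ / V, so sin θ_2 = V_2·sin θ₁/V₁.
sin θ_2 = 1.00 × sin 4.3° / 0.78 = 0.0961.
θ_2 = 5.52° from the vertical.

5.5°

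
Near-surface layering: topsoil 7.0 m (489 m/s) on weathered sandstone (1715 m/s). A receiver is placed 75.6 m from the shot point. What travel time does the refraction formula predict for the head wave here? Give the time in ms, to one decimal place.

θ_c = arcsin(V₁/V₂) = arcsin(489/1715) = 16.57°, cos θ_c = 0.9585.
Intercept time tᵢ = 2h cos θ_c / V₁ = 2·7.0·0.9585/489 = 0.02744 s.
t = x/V₂ + tᵢ = 75.6/1715 + 0.02744 = 0.07152 s.

71.5 ms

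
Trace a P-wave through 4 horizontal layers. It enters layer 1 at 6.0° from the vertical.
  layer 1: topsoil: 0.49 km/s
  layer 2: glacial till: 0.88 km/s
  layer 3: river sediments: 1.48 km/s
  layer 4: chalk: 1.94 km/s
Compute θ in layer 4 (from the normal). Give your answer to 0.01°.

24.45°

Ray parameter p = sin 6.0° / 0.49 = 2.1332e-01 s/km.
sin θ_4 = p·V_4 = 2.1332e-01 × 1.94 = 0.4138.
θ_4 = 24.45° from the vertical.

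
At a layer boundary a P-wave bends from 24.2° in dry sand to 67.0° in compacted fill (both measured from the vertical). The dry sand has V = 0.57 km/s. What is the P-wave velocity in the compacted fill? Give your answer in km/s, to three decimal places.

1.280 km/s

sin 24.2° = 0.4099; sin 67.0° = 0.9205.
V₂ = V₁·(sin θ₂/sin θ₁) = 0.57·(0.9205/0.4099) = 1.280 km/s.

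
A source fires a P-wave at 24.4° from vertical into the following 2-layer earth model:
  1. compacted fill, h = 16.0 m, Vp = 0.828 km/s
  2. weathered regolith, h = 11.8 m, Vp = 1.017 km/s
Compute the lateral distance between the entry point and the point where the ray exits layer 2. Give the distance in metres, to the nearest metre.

14 m

Ray parameter p = sin 24.4° / 0.828 km/s = 4.9892e-01 s/km.
Layer 1: θ = 24.40°; offset = 16.0·tan 24.40° = 7.258 m.
Layer 2: sin θ = p·1.017 = 0.5074 → θ = 30.49°; offset = 11.8·tan 30.49° = 6.948 m.
Total horizontal offset = 14.206 m.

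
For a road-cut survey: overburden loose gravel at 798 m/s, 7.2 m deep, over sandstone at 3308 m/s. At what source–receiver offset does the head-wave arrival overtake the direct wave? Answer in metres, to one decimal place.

18.4 m

x_cross = 2h·√((V₂+V₁)/(V₂−V₁)).
(V₂+V₁)/(V₂−V₁) = (3308+798)/(3308−798) = 1.6359; √ = 1.2790.
x_cross = 2·7.2·1.2790 = 18.42 m.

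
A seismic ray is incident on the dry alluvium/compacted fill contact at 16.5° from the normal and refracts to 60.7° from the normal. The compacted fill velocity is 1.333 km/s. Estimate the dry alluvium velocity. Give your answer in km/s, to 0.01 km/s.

sin 16.5° = 0.2840; sin 60.7° = 0.8721.
V₁ = V₂·(sin θ₁/sin θ₂) = 1.333·(0.2840/0.8721) = 0.43 km/s.

0.43 km/s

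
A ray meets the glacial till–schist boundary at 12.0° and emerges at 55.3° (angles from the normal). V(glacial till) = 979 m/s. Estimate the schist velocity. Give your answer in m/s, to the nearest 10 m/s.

sin 12.0° = 0.2079; sin 55.3° = 0.8221.
V₂ = V₁·(sin θ₂/sin θ₁) = 979·(0.8221/0.2079) = 3871.25 m/s.

3870 m/s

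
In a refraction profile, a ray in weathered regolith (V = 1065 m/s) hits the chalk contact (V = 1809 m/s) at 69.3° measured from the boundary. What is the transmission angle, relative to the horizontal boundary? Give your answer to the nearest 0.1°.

53.1°

Angle from the normal: 90° − 69.3° = 20.7°.
Snell's law: sin θ₂ = (V₂/V₁)·sin θ₁ = (1809/1065)·sin 20.7° = 0.6004.
θ₂ = sin⁻¹(0.6004) = 36.90° (from vertical).
From the interface: 90° − 36.90° = 53.10°.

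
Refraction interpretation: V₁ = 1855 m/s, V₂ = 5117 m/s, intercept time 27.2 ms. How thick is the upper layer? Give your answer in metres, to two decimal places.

h = tᵢ·V₁·V₂ / (2·√(V₂²−V₁²)).
√(V₂²−V₁²) = √(5117² − 1855²) = 4768.9 m/s.
h = 0.0272 s × 1855 × 5117 / (2 × 4768.9) = 27.07 m.

27.07 m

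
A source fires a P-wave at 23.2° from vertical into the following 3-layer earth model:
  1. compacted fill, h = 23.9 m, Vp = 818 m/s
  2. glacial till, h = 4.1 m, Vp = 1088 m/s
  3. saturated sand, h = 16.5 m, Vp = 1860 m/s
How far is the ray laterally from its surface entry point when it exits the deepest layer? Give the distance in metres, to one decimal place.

Ray parameter p = sin 23.2° / 818 m/s = 4.8159e-04 s/m.
Layer 1: θ = 23.20°; offset = 23.9·tan 23.20° = 10.244 m.
Layer 2: sin θ = p·1088 = 0.5240 → θ = 31.60°; offset = 4.1·tan 31.60° = 2.522 m.
Layer 3: sin θ = p·1860 = 0.8958 → θ = 63.61°; offset = 16.5·tan 63.61° = 33.248 m.
Σ offsets = 46.014 m.

46.0 m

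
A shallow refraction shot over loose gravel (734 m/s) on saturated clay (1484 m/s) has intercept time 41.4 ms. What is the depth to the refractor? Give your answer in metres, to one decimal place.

17.5 m

θ_c = arcsin(734/1484) = 29.64°; cos θ_c = 0.8691.
tᵢ = 2h cos θ_c/V₁ ⇒ h = tᵢ·V₁/(2 cos θ_c) = 0.0414·734/(2·0.8691) = 17.48 m.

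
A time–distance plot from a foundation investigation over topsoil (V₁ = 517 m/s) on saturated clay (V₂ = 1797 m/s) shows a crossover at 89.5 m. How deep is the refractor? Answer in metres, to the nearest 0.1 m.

h = (x_cross/2)·√((V₂−V₁)/(V₂+V₁)).
(V₂−V₁)/(V₂+V₁) = (1797−517)/(1797+517) = 0.5532; √ = 0.7437.
h = (89.5/2)·0.7437 = 33.28 m.

33.3 m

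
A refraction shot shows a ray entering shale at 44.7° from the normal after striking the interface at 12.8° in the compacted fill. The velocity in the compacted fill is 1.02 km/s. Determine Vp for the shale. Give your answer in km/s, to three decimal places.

sin 12.8° = 0.2215; sin 44.7° = 0.7034.
V₂ = V₁·(sin θ₂/sin θ₁) = 1.02·(0.7034/0.2215) = 3.238 km/s.

3.238 km/s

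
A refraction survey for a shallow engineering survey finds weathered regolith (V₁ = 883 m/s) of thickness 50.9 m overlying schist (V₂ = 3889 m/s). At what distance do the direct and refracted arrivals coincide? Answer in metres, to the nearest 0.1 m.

128.3 m

θ_c = arcsin(883/3889) = 13.12°, so cos θ_c = 0.9739 and tᵢ = 2h cos θ_c/V₁ = 0.1123 s.
At crossover x/V₁ = x/V₂ + tᵢ ⇒ x = tᵢ/(1/V₁ − 1/V₂) = 0.11228/(1.1325e-03 − 2.5714e-04) = 128.26 m.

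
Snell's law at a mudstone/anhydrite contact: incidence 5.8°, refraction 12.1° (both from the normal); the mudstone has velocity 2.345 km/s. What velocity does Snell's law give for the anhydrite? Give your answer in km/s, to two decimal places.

Snell's law: sin 5.8°/V₁ = sin 12.1°/V₂.
V₂ = V₁·sin 12.1°/sin 5.8° = 2.345 × 2.0743 = 4.86 km/s.

4.86 km/s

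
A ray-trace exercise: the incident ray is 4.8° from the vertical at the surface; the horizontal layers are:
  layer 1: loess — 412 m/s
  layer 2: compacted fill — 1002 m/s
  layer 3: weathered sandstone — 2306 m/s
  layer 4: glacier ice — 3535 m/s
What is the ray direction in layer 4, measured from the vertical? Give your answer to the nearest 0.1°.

Ray parameter p = sin 4.8° / 412 = 2.0310e-04 s/m.
sin θ_4 = p·V_4 = 2.0310e-04 × 3535 = 0.7180.
θ_4 = 45.89° from the vertical.

45.9°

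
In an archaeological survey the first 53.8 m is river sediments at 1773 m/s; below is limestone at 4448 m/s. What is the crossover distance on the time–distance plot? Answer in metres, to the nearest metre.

164 m

x_cross = 2h·√((V₂+V₁)/(V₂−V₁)).
(V₂+V₁)/(V₂−V₁) = (4448+1773)/(4448−1773) = 2.3256; √ = 1.5250.
x_cross = 2·53.8·1.5250 = 164.09 m.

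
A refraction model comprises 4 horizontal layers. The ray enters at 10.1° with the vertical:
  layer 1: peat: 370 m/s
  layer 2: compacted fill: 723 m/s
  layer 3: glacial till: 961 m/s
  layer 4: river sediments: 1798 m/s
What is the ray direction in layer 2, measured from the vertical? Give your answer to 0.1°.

Ray parameter p = sin 10.1° / 370 = 4.7396e-04 s/m.
sin θ_2 = p·V_2 = 4.7396e-04 × 723 = 0.3427.
θ_2 = 20.04° from the vertical.

20.0°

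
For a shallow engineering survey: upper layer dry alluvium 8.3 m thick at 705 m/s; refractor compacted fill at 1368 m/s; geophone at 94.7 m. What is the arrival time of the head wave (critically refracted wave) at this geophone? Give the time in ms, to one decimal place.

89.4 ms

θ_c = arcsin(V₁/V₂) = arcsin(705/1368) = 31.02°, cos θ_c = 0.8570.
Intercept time tᵢ = 2h cos θ_c / V₁ = 2·8.3·0.8570/705 = 0.02018 s.
t = x/V₂ + tᵢ = 94.7/1368 + 0.02018 = 0.08940 s.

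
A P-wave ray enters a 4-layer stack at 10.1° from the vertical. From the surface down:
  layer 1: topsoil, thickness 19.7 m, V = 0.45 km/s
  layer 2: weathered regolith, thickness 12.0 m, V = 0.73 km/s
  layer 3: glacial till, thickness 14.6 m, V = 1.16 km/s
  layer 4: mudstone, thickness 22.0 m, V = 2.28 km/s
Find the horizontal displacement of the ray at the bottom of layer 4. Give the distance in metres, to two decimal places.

p = sin θ₁/V₁ = sin 10.1°/0.45 = 3.8970e-01 s/km is conserved through the stack.
Layer 1: θ = 10.10°; offset = 19.7·tan 10.10° = 3.5091 m.
Layer 2: sin θ = p·0.73 = 0.2845 → θ = 16.53°; offset = 12.0·tan 16.53° = 3.5609 m.
Layer 3: sin θ = p·1.16 = 0.4521 → θ = 26.88°; offset = 14.6·tan 26.88° = 7.3992 m.
Layer 4: sin θ = p·2.28 = 0.8885 → θ = 62.69°; offset = 22.0·tan 62.69° = 42.6031 m.
Σ offsets = 57.0724 m.

57.07 m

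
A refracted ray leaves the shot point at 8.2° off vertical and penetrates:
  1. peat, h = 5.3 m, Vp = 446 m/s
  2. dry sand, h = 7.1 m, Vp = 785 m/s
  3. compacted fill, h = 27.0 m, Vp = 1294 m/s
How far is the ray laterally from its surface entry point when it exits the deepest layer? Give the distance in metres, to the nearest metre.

Apply Snell's law at each interface; in layer i the horizontal offset is hᵢ·tan θᵢ.
Layer 1: θ = 8.20°; offset = 5.3·tan 8.20° = 0.764 m.
Layer 2: sin θ = 785·sin 8.2°/446 = 0.2510, θ = 14.54°; offset = 7.1·tan 14.54° = 1.841 m.
Layer 3: sin θ = 1294·sin 8.2°/446 = 0.4138, θ = 24.44°; offset = 27.0·tan 24.44° = 12.273 m.
Summing the layer offsets gives 14.878 m.

15 m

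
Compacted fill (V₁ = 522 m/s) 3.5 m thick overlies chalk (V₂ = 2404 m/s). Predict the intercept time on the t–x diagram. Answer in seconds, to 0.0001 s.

θ_c = arcsin(V₁/V₂) = arcsin(522/2404) = 12.54°; cos θ_c = 0.9761.
tᵢ = 2h·cos θ_c / V₁ = 2·3.5·0.9761 / 522 = 0.01309 s.

0.0131 s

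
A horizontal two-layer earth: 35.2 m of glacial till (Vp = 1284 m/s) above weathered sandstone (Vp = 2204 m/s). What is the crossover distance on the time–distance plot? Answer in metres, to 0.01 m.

x_cross = 2h·√((V₂+V₁)/(V₂−V₁)).
(V₂+V₁)/(V₂−V₁) = (2204+1284)/(2204−1284) = 3.7913; √ = 1.9471.
x_cross = 2·35.2·1.9471 = 137.08 m.

137.08 m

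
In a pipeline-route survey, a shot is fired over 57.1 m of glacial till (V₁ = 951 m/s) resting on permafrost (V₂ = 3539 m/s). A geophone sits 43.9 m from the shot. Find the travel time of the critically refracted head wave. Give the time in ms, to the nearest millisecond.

128 ms

θ_c = arcsin(V₁/V₂) = arcsin(951/3539) = 15.59°, cos θ_c = 0.9632.
Intercept time tᵢ = 2h cos θ_c / V₁ = 2·57.1·0.9632/951 = 0.11567 s.
t = x/V₂ + tᵢ = 43.9/3539 + 0.11567 = 0.12807 s.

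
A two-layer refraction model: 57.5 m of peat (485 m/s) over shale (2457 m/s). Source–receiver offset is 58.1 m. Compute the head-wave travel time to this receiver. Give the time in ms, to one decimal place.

256.1 ms

θ_c = arcsin(V₁/V₂) = arcsin(485/2457) = 11.38°, cos θ_c = 0.9803.
Intercept time tᵢ = 2h cos θ_c / V₁ = 2·57.5·0.9803/485 = 0.23245 s.
t = x/V₂ + tᵢ = 58.1/2457 + 0.23245 = 0.25609 s.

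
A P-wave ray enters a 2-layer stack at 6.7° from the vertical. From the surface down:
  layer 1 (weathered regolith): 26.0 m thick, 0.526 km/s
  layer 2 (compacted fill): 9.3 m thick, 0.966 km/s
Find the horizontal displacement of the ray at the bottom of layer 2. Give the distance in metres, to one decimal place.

p = sin θ₁/V₁ = sin 6.7°/0.526 = 2.2181e-01 s/km is conserved through the stack.
Layer 1: θ = 6.70°; offset = 26.0·tan 6.70° = 3.054 m.
Layer 2: sin θ = p·0.966 = 0.2143 → θ = 12.37°; offset = 9.3·tan 12.37° = 2.040 m.
Σ offsets = 5.094 m.

5.1 m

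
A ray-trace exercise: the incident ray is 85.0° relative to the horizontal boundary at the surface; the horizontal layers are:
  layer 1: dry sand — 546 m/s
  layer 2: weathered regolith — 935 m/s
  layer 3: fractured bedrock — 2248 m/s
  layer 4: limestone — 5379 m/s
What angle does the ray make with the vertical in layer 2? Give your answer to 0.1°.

From the normal: θ₁ = 90° − 85.0° = 5.0°.
Snell's law across each interface conserves sin θ / V, so sin θ_2 = V_2·sin θ₁/V₁.
sin θ_2 = 935 × sin 5.0° / 546 = 0.1493.
θ_2 = arcsin 0.1493 = 8.58°.

8.6°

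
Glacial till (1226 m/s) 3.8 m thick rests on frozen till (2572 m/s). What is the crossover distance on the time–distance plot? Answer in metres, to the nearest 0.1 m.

x_cross = 2h·√((V₂+V₁)/(V₂−V₁)).
(V₂+V₁)/(V₂−V₁) = (2572+1226)/(2572−1226) = 2.8217; √ = 1.6798.
x_cross = 2·3.8·1.6798 = 12.77 m.

12.8 m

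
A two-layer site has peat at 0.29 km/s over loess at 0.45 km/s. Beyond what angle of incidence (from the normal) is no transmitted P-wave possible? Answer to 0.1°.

At critical incidence the refracted ray runs along the interface (θ₂ = 90°), so sin θ_c = V₁/V₂.
θ_c = arcsin(0.29/0.45) = arcsin 0.6444 = 40.12°.

40.1°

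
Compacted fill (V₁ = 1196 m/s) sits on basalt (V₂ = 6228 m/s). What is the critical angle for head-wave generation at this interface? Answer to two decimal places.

Critical incidence: sin θ_c = V₁/V₂ = 1196/6228 = 0.1920.
θ_c = arcsin 0.1920 = 11.07°.

11.07°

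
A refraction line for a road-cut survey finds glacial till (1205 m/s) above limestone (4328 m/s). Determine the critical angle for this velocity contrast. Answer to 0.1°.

16.2°

At critical incidence the refracted ray runs along the interface (θ₂ = 90°), so sin θ_c = V₁/V₂.
θ_c = arcsin(1205/4328) = arcsin 0.2784 = 16.17°.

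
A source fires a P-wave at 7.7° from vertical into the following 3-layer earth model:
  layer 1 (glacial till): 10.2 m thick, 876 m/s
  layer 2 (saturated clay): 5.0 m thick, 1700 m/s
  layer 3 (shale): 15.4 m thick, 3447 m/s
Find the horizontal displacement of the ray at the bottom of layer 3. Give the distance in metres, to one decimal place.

Apply Snell's law at each interface; in layer i the horizontal offset is hᵢ·tan θᵢ.
Layer 1: θ = 7.70°; offset = 10.2·tan 7.70° = 1.379 m.
Layer 2: sin θ = 1700·sin 7.7°/876 = 0.2600, θ = 15.07°; offset = 5.0·tan 15.07° = 1.346 m.
Layer 3: sin θ = 3447·sin 7.7°/876 = 0.5272, θ = 31.82°; offset = 15.4·tan 31.82° = 9.555 m.
Σ offsets = 12.281 m.

12.3 m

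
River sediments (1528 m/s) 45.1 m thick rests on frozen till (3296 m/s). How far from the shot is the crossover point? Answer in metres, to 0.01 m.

148.99 m

x_cross = 2h·√((V₂+V₁)/(V₂−V₁)).
(V₂+V₁)/(V₂−V₁) = (3296+1528)/(3296−1528) = 2.7285; √ = 1.6518.
x_cross = 2·45.1·1.6518 = 148.99 m.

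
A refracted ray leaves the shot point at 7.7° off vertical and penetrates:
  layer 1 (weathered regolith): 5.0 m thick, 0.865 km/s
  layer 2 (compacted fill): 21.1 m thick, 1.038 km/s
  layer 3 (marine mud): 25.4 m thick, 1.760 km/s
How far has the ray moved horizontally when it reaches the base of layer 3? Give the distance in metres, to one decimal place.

11.3 m

Ray parameter p = sin 7.7° / 0.865 km/s = 1.5490e-01 s/km.
Layer 1: θ = 7.70°; offset = 5.0·tan 7.70° = 0.676 m.
Layer 2: sin θ = p·1.038 = 0.1608 → θ = 9.25°; offset = 21.1·tan 9.25° = 3.437 m.
Layer 3: sin θ = p·1.760 = 0.2726 → θ = 15.82°; offset = 25.4·tan 15.82° = 7.197 m.
Total horizontal offset = 11.310 m.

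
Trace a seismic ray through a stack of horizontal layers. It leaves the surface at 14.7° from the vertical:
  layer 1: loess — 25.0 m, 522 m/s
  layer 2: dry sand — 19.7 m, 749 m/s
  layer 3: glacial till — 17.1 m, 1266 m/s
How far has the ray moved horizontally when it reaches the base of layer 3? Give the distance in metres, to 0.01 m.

27.61 m

Ray parameter p = sin 14.7° / 522 m/s = 4.8613e-04 s/m.
Layer 1: θ = 14.70°; offset = 25.0·tan 14.70° = 6.5586 m.
Layer 2: sin θ = p·749 = 0.3641 → θ = 21.35°; offset = 19.7·tan 21.35° = 7.7016 m.
Layer 3: sin θ = p·1266 = 0.6154 → θ = 37.98°; offset = 17.1·tan 37.98° = 13.3521 m.
Σ offsets = 27.6123 m.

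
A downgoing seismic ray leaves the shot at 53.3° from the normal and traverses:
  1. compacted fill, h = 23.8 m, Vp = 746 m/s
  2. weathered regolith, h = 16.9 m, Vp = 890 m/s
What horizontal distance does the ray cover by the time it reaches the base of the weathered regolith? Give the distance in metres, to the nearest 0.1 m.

Apply Snell's law at each interface; in layer i the horizontal offset is hᵢ·tan θᵢ.
Layer 1: θ = 53.30°; offset = 23.8·tan 53.30° = 31.930 m.
Layer 2: sin θ = 890·sin 53.3°/746 = 0.9565, θ = 73.05°; offset = 16.9·tan 73.05° = 55.438 m.
Σ offsets = 87.369 m.

87.4 m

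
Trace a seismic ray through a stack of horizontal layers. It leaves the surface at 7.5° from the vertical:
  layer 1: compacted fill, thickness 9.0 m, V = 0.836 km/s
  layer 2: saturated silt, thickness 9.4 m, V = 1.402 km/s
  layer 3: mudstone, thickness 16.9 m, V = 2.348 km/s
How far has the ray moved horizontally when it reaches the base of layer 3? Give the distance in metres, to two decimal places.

9.95 m

p = sin θ₁/V₁ = sin 7.5°/0.836 = 1.5613e-01 s/km is conserved through the stack.
Layer 1: θ = 7.50°; offset = 9.0·tan 7.50° = 1.1849 m.
Layer 2: sin θ = p·1.402 = 0.2189 → θ = 12.64°; offset = 9.4·tan 12.64° = 2.1088 m.
Layer 3: sin θ = p·2.348 = 0.3666 → θ = 21.51°; offset = 16.9·tan 21.51° = 6.6591 m.
Σ offsets = 9.9528 m.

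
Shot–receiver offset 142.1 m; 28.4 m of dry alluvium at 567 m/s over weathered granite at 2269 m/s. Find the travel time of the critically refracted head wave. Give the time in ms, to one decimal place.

159.6 ms

θ_c = arcsin(V₁/V₂) = arcsin(567/2269) = 14.47°, cos θ_c = 0.9683.
Intercept time tᵢ = 2h cos θ_c / V₁ = 2·28.4·0.9683/567 = 0.09700 s.
t = x/V₂ + tᵢ = 142.1/2269 + 0.09700 = 0.15962 s.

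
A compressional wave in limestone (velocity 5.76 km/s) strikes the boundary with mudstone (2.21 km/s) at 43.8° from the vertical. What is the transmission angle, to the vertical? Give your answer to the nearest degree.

sin θ₁/V₁ = sin θ₂/V₂ ⇒ sin θ₂ = 2.21·sin 43.8°/5.76 = 2.21·0.6921/5.76 = 0.2656.
θ₂ = sin⁻¹(0.2656) = 15.40° (from vertical).

15°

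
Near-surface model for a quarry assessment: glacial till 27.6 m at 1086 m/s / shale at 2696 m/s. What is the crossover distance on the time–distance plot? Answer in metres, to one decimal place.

θ_c = arcsin(1086/2696) = 23.75°, so cos θ_c = 0.9153 and tᵢ = 2h cos θ_c/V₁ = 0.0465 s.
At crossover x/V₁ = x/V₂ + tᵢ ⇒ x = tᵢ/(1/V₁ − 1/V₂) = 0.04652/(9.2081e-04 − 3.7092e-04) = 84.60 m.

84.6 m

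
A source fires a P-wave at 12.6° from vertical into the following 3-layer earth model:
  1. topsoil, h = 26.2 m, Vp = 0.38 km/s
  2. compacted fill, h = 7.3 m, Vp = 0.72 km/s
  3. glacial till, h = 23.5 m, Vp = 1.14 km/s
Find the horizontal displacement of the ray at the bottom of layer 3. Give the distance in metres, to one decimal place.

Ray parameter p = sin 12.6° / 0.38 km/s = 5.7406e-01 s/km.
Layer 1: θ = 12.60°; offset = 26.2·tan 12.60° = 5.856 m.
Layer 2: sin θ = p·0.72 = 0.4133 → θ = 24.41°; offset = 7.3·tan 24.41° = 3.314 m.
Layer 3: sin θ = p·1.14 = 0.6544 → θ = 40.88°; offset = 23.5·tan 40.88° = 20.339 m.
Summing the layer offsets gives 29.509 m.

29.5 m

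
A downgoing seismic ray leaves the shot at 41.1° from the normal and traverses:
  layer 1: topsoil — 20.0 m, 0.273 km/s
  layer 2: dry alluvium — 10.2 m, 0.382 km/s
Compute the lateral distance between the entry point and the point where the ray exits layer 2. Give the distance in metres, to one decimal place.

p = sin θ₁/V₁ = sin 41.1°/0.273 = 2.4080e+00 s/km is conserved through the stack.
Layer 1: θ = 41.10°; offset = 20.0·tan 41.10° = 17.447 m.
Layer 2: sin θ = p·0.382 = 0.9198 → θ = 66.90°; offset = 10.2·tan 66.90° = 23.917 m.
Summing the layer offsets gives 41.364 m.

41.4 m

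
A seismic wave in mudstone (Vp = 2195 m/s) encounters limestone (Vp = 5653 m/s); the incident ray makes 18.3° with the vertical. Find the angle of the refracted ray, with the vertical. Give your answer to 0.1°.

54.0°

Snell's law: sin θ₂ = (V₂/V₁)·sin θ₁ = (5653/2195)·sin 18.3° = 0.8087.
θ₂ = arcsin 0.8087 = 53.96° from the normal.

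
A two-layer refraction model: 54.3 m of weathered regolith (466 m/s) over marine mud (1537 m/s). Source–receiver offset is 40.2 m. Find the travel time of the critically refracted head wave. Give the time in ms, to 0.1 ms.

θ_c = arcsin(V₁/V₂) = arcsin(466/1537) = 17.65°, cos θ_c = 0.9529.
Intercept time tᵢ = 2h cos θ_c / V₁ = 2·54.3·0.9529/466 = 0.22208 s.
t = x/V₂ + tᵢ = 40.2/1537 + 0.22208 = 0.24823 s.

248.2 ms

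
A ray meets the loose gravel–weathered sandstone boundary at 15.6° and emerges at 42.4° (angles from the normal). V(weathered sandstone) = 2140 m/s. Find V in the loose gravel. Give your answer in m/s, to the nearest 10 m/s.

Snell's law: sin 15.6°/V₁ = sin 42.4°/V₂.
V₁ = V₂·sin 15.6°/sin 42.4° = 2140 × 0.3988 = 853.46 m/s.

850 m/s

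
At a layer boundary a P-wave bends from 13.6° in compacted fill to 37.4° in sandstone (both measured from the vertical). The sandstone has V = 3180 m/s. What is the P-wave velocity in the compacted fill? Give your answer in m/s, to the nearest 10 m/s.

1230 m/s

sin 13.6° = 0.2351; sin 37.4° = 0.6074.
V₁ = V₂·(sin θ₁/sin θ₂) = 3180·(0.2351/0.6074) = 1231.12 m/s.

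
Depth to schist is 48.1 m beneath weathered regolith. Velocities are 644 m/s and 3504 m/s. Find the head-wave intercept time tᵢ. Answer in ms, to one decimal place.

146.8 ms

θ_c = arcsin(V₁/V₂) = arcsin(644/3504) = 10.59°; cos θ_c = 0.9830.
tᵢ = 2h·cos θ_c / V₁ = 2·48.1·0.9830 / 644 = 0.14683 s.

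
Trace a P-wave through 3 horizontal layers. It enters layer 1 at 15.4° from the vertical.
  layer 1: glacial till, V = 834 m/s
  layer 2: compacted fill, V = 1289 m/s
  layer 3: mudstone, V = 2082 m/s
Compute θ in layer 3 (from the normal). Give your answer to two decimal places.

41.52°

Ray parameter p = sin 15.4° / 834 = 3.1841e-04 s/m.
sin θ_3 = p·V_3 = 3.1841e-04 × 2082 = 0.6629.
θ_3 = 41.52° from the vertical.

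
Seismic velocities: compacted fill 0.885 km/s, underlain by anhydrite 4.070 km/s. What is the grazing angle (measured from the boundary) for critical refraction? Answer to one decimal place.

77.4°

Critical incidence: sin θ_c = V₁/V₂ = 0.885/4.070 = 0.2174.
θ_c = arcsin 0.2174 = 12.56°.
Measured from the interface: 90° − 12.56° = 77.44°.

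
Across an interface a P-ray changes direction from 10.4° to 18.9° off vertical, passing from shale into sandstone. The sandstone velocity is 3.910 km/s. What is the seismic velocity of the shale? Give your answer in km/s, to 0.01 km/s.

sin 10.4° = 0.1805; sin 18.9° = 0.3239.
V₁ = V₂·(sin θ₁/sin θ₂) = 3.910·(0.1805/0.3239) = 2.18 km/s.

2.18 km/s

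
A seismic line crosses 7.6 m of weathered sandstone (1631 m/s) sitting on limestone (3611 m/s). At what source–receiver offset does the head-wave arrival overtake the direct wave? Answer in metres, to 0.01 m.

24.73 m

θ_c = arcsin(1631/3611) = 26.85°, so cos θ_c = 0.8922 and tᵢ = 2h cos θ_c/V₁ = 0.0083 s.
At crossover x/V₁ = x/V₂ + tᵢ ⇒ x = tᵢ/(1/V₁ − 1/V₂) = 0.00831/(6.1312e-04 − 2.7693e-04) = 24.73 m.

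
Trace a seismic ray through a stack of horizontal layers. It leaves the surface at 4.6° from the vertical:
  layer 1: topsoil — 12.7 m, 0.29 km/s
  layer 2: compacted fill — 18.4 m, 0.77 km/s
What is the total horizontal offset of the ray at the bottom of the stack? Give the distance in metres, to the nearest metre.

5 m

Apply Snell's law at each interface; in layer i the horizontal offset is hᵢ·tan θᵢ.
Layer 1: θ = 4.60°; offset = 12.7·tan 4.60° = 1.022 m.
Layer 2: sin θ = 0.77·sin 4.6°/0.29 = 0.2129, θ = 12.29°; offset = 18.4·tan 12.29° = 4.010 m.
Summing the layer offsets gives 5.032 m.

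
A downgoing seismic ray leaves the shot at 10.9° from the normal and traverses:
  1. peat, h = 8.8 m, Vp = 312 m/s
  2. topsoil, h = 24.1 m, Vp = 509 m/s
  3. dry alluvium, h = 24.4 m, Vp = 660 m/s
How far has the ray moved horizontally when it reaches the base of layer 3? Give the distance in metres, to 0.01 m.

Ray parameter p = sin 10.9° / 312 m/s = 6.0608e-04 s/m.
Layer 1: θ = 10.90°; offset = 8.8·tan 10.90° = 1.6946 m.
Layer 2: sin θ = p·509 = 0.3085 → θ = 17.97°; offset = 24.1·tan 17.97° = 7.8159 m.
Layer 3: sin θ = p·660 = 0.4000 → θ = 23.58°; offset = 24.4·tan 23.58° = 10.6493 m.
Σ offsets = 20.1598 m.

20.16 m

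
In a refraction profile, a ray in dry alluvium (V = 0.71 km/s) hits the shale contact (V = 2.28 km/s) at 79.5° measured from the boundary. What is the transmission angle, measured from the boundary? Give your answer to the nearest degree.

Convert to the normal: θ₁ = 90° − 79.5° = 10.5°.
sin θ₁/V₁ = sin θ₂/V₂ ⇒ sin θ₂ = 2.28·sin 10.5°/0.71 = 2.28·0.1822/0.71 = 0.5852.
θ₂ = arcsin 0.5852 = 35.82° from the normal.
From the interface: 90° − 35.82° = 54.18°.

54°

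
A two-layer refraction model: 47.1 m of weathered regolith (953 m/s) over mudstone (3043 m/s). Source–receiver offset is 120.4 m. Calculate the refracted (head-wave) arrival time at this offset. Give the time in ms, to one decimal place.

θ_c = arcsin(V₁/V₂) = arcsin(953/3043) = 18.25°, cos θ_c = 0.9497.
Intercept time tᵢ = 2h cos θ_c / V₁ = 2·47.1·0.9497/953 = 0.09387 s.
t = x/V₂ + tᵢ = 120.4/3043 + 0.09387 = 0.13344 s.

133.4 ms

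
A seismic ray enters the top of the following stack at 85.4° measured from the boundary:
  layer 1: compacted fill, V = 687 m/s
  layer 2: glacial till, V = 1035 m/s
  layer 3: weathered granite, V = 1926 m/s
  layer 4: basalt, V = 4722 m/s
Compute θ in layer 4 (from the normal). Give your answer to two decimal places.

33.45°

From the normal: θ₁ = 90° − 85.4° = 4.6°.
Snell's law across each interface conserves sin θ / V, so sin θ_4 = V_4·sin θ₁/V₁.
sin θ_4 = 4722 × sin 4.6° / 687 = 0.5512.
θ_4 = arcsin 0.5512 = 33.45°.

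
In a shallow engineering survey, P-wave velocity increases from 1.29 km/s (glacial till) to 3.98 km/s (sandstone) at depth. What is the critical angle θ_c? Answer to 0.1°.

At critical incidence the refracted ray runs along the interface (θ₂ = 90°), so sin θ_c = V₁/V₂.
θ_c = arcsin(1.29/3.98) = arcsin 0.3241 = 18.91°.

18.9°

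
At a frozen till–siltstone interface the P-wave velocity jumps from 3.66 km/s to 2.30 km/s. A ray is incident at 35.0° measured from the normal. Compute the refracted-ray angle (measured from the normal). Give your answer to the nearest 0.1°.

21.1°

Snell's law: sin θ₂ = (V₂/V₁)·sin θ₁ = (2.30/3.66)·sin 35.0° = 0.3604.
θ₂ = arcsin 0.3604 = 21.13° from the normal.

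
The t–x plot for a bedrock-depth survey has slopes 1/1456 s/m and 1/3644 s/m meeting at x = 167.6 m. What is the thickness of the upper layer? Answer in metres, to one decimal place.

54.9 m

x_cross = 2h·√((V₂+V₁)/(V₂−V₁)) → h = x_cross / (2·√((V₂+V₁)/(V₂−V₁))).
√((V₂+V₁)/(V₂−V₁)) = √((3644+1456)/(3644−1456)) = 1.5267.
h = 167.6 / (2·1.5267) = 54.89 m.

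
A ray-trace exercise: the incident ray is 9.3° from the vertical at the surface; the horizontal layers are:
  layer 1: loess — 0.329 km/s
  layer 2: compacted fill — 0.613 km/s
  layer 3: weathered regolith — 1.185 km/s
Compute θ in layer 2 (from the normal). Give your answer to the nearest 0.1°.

Snell's law across each interface conserves sin θ / V, so sin θ_2 = V_2·sin θ₁/V₁.
sin θ_2 = 0.613 × sin 9.3° / 0.329 = 0.3011.
θ_2 = arcsin 0.3011 = 17.52°.

17.5°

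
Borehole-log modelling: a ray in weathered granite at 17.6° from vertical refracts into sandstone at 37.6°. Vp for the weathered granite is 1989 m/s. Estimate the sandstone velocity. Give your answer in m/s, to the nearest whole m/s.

4014 m/s

Snell's law: sin 17.6°/V₁ = sin 37.6°/V₂.
V₂ = V₁·sin 37.6°/sin 17.6° = 1989 × 2.0179 = 4013.56 m/s.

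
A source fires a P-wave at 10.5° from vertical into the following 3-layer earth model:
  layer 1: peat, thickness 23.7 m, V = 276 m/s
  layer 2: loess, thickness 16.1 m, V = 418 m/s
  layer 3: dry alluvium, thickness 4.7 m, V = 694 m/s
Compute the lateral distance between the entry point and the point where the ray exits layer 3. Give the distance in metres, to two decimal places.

11.44 m

Ray parameter p = sin 10.5° / 276 m/s = 6.6027e-04 s/m.
Layer 1: θ = 10.50°; offset = 23.7·tan 10.50° = 4.3925 m.
Layer 2: sin θ = p·418 = 0.2760 → θ = 16.02°; offset = 16.1·tan 16.02° = 4.6231 m.
Layer 3: sin θ = p·694 = 0.4582 → θ = 27.27°; offset = 4.7·tan 27.27° = 2.4230 m.
Total horizontal offset = 11.4386 m.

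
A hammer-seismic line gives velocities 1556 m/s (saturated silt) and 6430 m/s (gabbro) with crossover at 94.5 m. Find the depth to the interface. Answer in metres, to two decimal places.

36.91 m

h = (x_cross/2)·√((V₂−V₁)/(V₂+V₁)).
(V₂−V₁)/(V₂+V₁) = (6430−1556)/(6430+1556) = 0.6103; √ = 0.7812.
h = (94.5/2)·0.7812 = 36.91 m.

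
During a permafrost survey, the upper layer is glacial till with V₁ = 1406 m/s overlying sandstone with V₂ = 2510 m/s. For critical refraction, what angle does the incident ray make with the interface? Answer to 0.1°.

At critical incidence the refracted ray runs along the interface (θ₂ = 90°), so sin θ_c = V₁/V₂.
θ_c = arcsin(1406/2510) = arcsin 0.5602 = 34.07°.
Measured from the interface: 90° − 34.07° = 55.93°.

55.9°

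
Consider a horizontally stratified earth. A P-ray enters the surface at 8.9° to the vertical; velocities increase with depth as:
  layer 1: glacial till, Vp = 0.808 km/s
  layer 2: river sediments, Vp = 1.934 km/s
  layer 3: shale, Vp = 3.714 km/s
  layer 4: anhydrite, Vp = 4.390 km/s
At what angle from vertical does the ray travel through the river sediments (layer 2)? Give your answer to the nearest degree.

22°

Ray parameter p = sin 8.9° / 0.808 = 1.9147e-01 s/km.
sin θ_2 = p·V_2 = 1.9147e-01 × 1.934 = 0.3703.
θ_2 = arcsin 0.3703 = 21.73°.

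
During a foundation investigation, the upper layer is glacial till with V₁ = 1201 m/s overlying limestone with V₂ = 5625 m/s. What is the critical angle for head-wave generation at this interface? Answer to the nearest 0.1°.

12.3°

At critical incidence the refracted ray runs along the interface (θ₂ = 90°), so sin θ_c = V₁/V₂.
θ_c = arcsin(1201/5625) = arcsin 0.2135 = 12.33°.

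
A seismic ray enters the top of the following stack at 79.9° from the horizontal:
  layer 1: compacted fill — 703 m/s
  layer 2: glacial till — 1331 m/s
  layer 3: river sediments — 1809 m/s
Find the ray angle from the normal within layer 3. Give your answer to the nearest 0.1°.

26.8°

From the normal: θ₁ = 90° − 79.9° = 10.1°.
Ray parameter p = sin 10.1° / 703 = 2.4945e-04 s/m.
sin θ_3 = p·V_3 = 2.4945e-04 × 1809 = 0.4513.
θ_3 = arcsin 0.4513 = 26.82°.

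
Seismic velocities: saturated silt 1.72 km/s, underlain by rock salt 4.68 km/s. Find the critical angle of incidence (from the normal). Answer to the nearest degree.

At critical incidence the refracted ray runs along the interface (θ₂ = 90°), so sin θ_c = V₁/V₂.
θ_c = arcsin(1.72/4.68) = arcsin 0.3675 = 21.56°.

22°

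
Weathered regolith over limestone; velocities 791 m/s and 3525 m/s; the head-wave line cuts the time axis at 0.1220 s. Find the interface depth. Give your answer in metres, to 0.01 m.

49.51 m

h = tᵢ·V₁·V₂ / (2·√(V₂²−V₁²)).
√(V₂²−V₁²) = √(3525² − 791²) = 3435.1 m/s.
h = 0.122 s × 791 × 3525 / (2 × 3435.1) = 49.51 m.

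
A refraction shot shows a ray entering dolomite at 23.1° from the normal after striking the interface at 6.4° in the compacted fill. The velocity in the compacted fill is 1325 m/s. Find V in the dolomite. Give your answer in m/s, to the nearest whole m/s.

Snell's law: sin 6.4°/V₁ = sin 23.1°/V₂.
V₂ = V₁·sin 23.1°/sin 6.4° = 1325 × 3.5197 = 4663.60 m/s.

4664 m/s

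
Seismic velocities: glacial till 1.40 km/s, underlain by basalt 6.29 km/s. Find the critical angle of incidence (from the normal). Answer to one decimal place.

12.9°

At critical incidence the refracted ray runs along the interface (θ₂ = 90°), so sin θ_c = V₁/V₂.
θ_c = arcsin(1.40/6.29) = arcsin 0.2226 = 12.86°.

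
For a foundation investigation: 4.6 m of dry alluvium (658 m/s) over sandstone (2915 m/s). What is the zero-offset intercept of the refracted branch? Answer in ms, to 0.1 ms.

tᵢ = 2h·√(V₂²−V₁²)/(V₁V₂).
√(V₂²−V₁²) = √(2915²−658²) = 2839.8 m/s.
tᵢ = 2·4.6·2839.8/(658·2915) = 0.01362 s.

13.6 ms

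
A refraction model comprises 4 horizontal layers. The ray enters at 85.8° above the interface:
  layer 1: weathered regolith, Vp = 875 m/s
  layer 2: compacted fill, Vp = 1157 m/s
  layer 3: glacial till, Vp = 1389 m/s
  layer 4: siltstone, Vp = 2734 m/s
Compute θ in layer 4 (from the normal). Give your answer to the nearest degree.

13°

From the normal: θ₁ = 90° − 85.8° = 4.2°.
Snell's law across each interface conserves sin θ / V, so sin θ_4 = V_4·sin θ₁/V₁.
sin θ_4 = 2734 × sin 4.2° / 875 = 0.2288.
θ_4 = arcsin 0.2288 = 13.23°.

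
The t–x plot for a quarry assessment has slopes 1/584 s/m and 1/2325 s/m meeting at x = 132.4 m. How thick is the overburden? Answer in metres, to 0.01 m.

51.21 m

x_cross = 2h·√((V₂+V₁)/(V₂−V₁)) → h = x_cross / (2·√((V₂+V₁)/(V₂−V₁))).
√((V₂+V₁)/(V₂−V₁)) = √((2325+584)/(2325−584)) = 1.2926.
h = 132.4 / (2·1.2926) = 51.21 m.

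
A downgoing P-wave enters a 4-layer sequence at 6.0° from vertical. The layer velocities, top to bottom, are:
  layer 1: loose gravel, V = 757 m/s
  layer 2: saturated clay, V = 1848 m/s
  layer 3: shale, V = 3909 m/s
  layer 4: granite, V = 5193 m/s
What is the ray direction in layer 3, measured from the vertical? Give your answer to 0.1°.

Ray parameter p = sin 6.0° / 757 = 1.3808e-04 s/m.
sin θ_3 = p·V_3 = 1.3808e-04 × 3909 = 0.5398.
θ_3 = 32.67° from the vertical.

32.7°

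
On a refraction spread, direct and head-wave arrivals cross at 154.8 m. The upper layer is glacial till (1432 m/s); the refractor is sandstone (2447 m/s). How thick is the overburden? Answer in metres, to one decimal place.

x_cross = 2h·√((V₂+V₁)/(V₂−V₁)) → h = x_cross / (2·√((V₂+V₁)/(V₂−V₁))).
√((V₂+V₁)/(V₂−V₁)) = √((2447+1432)/(2447−1432)) = 1.9549.
h = 154.8 / (2·1.9549) = 39.59 m.

39.6 m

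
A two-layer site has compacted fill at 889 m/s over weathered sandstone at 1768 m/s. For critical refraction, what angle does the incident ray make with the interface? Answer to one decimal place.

Critical incidence: sin θ_c = V₁/V₂ = 889/1768 = 0.5028.
θ_c = arcsin 0.5028 = 30.19°.
Measured from the interface: 90° − 30.19° = 59.81°.

59.8°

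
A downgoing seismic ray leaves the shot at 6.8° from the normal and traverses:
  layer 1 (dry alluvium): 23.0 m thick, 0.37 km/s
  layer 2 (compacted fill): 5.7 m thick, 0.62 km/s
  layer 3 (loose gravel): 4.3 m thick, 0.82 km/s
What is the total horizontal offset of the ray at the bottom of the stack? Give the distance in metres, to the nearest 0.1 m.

Ray parameter p = sin 6.8° / 0.37 km/s = 3.2001e-01 s/km.
Layer 1: θ = 6.80°; offset = 23.0·tan 6.80° = 2.743 m.
Layer 2: sin θ = p·0.62 = 0.1984 → θ = 11.44°; offset = 5.7·tan 11.44° = 1.154 m.
Layer 3: sin θ = p·0.82 = 0.2624 → θ = 15.21°; offset = 4.3·tan 15.21° = 1.169 m.
Σ offsets = 5.066 m.

5.1 m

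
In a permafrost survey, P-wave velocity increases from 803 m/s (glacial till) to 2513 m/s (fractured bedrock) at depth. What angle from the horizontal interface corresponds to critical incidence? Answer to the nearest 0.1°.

At critical incidence the refracted ray runs along the interface (θ₂ = 90°), so sin θ_c = V₁/V₂.
θ_c = arcsin(803/2513) = arcsin 0.3195 = 18.64°.
Measured from the interface: 90° − 18.64° = 71.36°.

71.4°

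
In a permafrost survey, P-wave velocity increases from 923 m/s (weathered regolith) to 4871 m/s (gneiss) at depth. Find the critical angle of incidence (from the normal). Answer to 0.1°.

At critical incidence the refracted ray runs along the interface (θ₂ = 90°), so sin θ_c = V₁/V₂.
θ_c = arcsin(923/4871) = arcsin 0.1895 = 10.92°.

10.9°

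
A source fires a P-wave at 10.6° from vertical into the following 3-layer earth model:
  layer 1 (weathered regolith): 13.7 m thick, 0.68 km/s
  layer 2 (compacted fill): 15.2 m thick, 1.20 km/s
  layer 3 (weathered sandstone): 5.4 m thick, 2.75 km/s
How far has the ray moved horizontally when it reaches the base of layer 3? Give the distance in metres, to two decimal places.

Apply Snell's law at each interface; in layer i the horizontal offset is hᵢ·tan θᵢ.
Layer 1: θ = 10.60°; offset = 13.7·tan 10.60° = 2.5639 m.
Layer 2: sin θ = 1.20·sin 10.6°/0.68 = 0.3246, θ = 18.94°; offset = 15.2·tan 18.94° = 5.2167 m.
Layer 3: sin θ = 2.75·sin 10.6°/0.68 = 0.7439, θ = 48.07°; offset = 5.4·tan 48.07° = 6.0113 m.
Total horizontal offset = 13.7919 m.

13.79 m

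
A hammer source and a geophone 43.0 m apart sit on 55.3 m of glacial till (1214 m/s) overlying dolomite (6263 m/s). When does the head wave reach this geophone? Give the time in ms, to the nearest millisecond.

t = x/V₂ + 2h·√(V₂²−V₁²)/(V₁V₂).
√(V₂²−V₁²) = √(6263²−1214²) = 6144.2 m/s; delay term = 2·55.3·6144.2/(1214·6263) = 0.08938 s.
t = 43.0/6263 + 0.08938 = 0.09624 s.

96 ms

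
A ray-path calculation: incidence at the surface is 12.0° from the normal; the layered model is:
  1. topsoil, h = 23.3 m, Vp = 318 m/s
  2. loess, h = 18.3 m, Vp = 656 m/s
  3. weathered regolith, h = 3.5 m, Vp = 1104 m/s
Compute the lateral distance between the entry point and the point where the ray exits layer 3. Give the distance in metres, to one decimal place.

p = sin θ₁/V₁ = sin 12.0°/318 = 6.5381e-04 s/m is conserved through the stack.
Layer 1: θ = 12.00°; offset = 23.3·tan 12.00° = 4.953 m.
Layer 2: sin θ = p·656 = 0.4289 → θ = 25.40°; offset = 18.3·tan 25.40° = 8.689 m.
Layer 3: sin θ = p·1104 = 0.7218 → θ = 46.20°; offset = 3.5·tan 46.20° = 3.650 m.
Summing the layer offsets gives 17.291 m.

17.3 m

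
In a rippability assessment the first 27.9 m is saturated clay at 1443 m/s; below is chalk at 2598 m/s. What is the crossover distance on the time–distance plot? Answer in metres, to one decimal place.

104.4 m

θ_c = arcsin(1443/2598) = 33.74°, so cos θ_c = 0.8316 and tᵢ = 2h cos θ_c/V₁ = 0.0322 s.
At crossover x/V₁ = x/V₂ + tᵢ ⇒ x = tᵢ/(1/V₁ − 1/V₂) = 0.03216/(6.9300e-04 − 3.8491e-04) = 104.37 m.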